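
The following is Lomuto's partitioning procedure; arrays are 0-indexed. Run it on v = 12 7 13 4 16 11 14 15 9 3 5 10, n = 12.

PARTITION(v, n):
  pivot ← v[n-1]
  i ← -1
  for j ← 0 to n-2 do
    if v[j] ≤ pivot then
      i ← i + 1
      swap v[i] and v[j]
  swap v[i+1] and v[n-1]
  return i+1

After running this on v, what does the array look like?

pivot=10, i=-1
j=0: 12>10, skip
j=1: 7≤10, i=0, swap(0,1) ⇒ 7 12 13 4 16 11 14 15 9 3 5 10
j=2: 13>10, skip
j=3: 4≤10, i=1, swap(1,3) ⇒ 7 4 13 12 16 11 14 15 9 3 5 10
j=4: 16>10, skip
j=5: 11>10, skip
j=6: 14>10, skip
j=7: 15>10, skip
j=8: 9≤10, i=2, swap(2,8) ⇒ 7 4 9 12 16 11 14 15 13 3 5 10
j=9: 3≤10, i=3, swap(3,9) ⇒ 7 4 9 3 16 11 14 15 13 12 5 10
j=10: 5≤10, i=4, swap(4,10) ⇒ 7 4 9 3 5 11 14 15 13 12 16 10
swap(5,11) ⇒ 7 4 9 3 5 10 14 15 13 12 16 11; return 5

7 4 9 3 5 10 14 15 13 12 16 11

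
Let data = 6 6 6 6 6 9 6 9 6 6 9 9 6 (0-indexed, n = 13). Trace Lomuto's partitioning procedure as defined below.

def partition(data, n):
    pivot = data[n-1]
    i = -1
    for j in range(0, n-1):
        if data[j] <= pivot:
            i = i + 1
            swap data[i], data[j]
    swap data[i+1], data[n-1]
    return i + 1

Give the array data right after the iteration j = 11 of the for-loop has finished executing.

pivot=6, i=-1
j=0: 6≤6, i=0, swap(0,0) ⇒ 6 6 6 6 6 9 6 9 6 6 9 9 6
j=1: 6≤6, i=1, swap(1,1) ⇒ 6 6 6 6 6 9 6 9 6 6 9 9 6
j=2: 6≤6, i=2, swap(2,2) ⇒ 6 6 6 6 6 9 6 9 6 6 9 9 6
j=3: 6≤6, i=3, swap(3,3) ⇒ 6 6 6 6 6 9 6 9 6 6 9 9 6
j=4: 6≤6, i=4, swap(4,4) ⇒ 6 6 6 6 6 9 6 9 6 6 9 9 6
j=5: 9>6, skip
j=6: 6≤6, i=5, swap(5,6) ⇒ 6 6 6 6 6 6 9 9 6 6 9 9 6
j=7: 9>6, skip
j=8: 6≤6, i=6, swap(6,8) ⇒ 6 6 6 6 6 6 6 9 9 6 9 9 6
j=9: 6≤6, i=7, swap(7,9) ⇒ 6 6 6 6 6 6 6 6 9 9 9 9 6
j=10: 9>6, skip
j=11: 9>6, skip
(after j=11) data = 6 6 6 6 6 6 6 6 9 9 9 9 6

6 6 6 6 6 6 6 6 9 9 9 9 6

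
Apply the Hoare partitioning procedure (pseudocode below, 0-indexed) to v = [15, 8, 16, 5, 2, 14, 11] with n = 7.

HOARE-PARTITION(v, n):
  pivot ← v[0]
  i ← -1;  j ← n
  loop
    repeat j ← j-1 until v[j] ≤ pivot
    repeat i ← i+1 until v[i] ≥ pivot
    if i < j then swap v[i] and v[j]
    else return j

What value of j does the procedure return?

pivot=15
j stops at 6 (11), i stops at 0 (15); swap ⇒ [11, 8, 16, 5, 2, 14, 15]
j stops at 5 (14), i stops at 2 (16); swap ⇒ [11, 8, 14, 5, 2, 16, 15]
j stops at 4, i stops at 5; i≥j ⇒ return 4. v=[11, 8, 14, 5, 2, 16, 15]

4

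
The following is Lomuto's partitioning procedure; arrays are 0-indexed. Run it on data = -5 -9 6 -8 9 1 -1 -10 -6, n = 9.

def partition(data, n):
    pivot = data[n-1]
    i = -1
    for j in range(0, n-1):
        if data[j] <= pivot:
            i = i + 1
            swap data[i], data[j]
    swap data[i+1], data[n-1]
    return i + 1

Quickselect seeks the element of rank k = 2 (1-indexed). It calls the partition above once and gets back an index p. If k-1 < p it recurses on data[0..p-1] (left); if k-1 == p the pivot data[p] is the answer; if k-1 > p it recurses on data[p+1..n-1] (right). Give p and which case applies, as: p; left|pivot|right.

3; left

pivot = data[8] = -6; i = -1
j=0: data[0]=-5 > -6 → no swap
j=1: data[1]=-9 ≤ -6 → i=0, swap data[0],data[1] → -9 -5 6 -8 9 1 -1 -10 -6
j=2: data[2]=6 > -6 → no swap
j=3: data[3]=-8 ≤ -6 → i=1, swap data[1],data[3] → -9 -8 6 -5 9 1 -1 -10 -6
j=4: data[4]=9 > -6 → no swap
j=5: data[5]=1 > -6 → no swap
j=6: data[6]=-1 > -6 → no swap
j=7: data[7]=-10 ≤ -6 → i=2, swap data[2],data[7] → -9 -8 -10 -5 9 1 -1 6 -6
final swap data[3],data[8] → -9 -8 -10 -6 9 1 -1 6 -5; return 3
p = 3; k-1 = 1 < 3 ⇒ left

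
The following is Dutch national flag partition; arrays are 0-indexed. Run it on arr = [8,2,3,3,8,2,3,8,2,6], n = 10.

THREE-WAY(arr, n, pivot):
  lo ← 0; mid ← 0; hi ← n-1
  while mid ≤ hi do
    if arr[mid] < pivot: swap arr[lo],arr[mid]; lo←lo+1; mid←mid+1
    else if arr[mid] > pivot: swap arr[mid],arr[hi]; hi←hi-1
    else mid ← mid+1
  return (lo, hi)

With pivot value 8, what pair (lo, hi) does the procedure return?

lo=0 mid=0 hi=9
8=8: mid=1
2<8: swap(0,1), lo=1 mid=2 ⇒ [2,8,3,3,8,2,3,8,2,6]
3<8: swap(1,2), lo=2 mid=3 ⇒ [2,3,8,3,8,2,3,8,2,6]
3<8: swap(2,3), lo=3 mid=4 ⇒ [2,3,3,8,8,2,3,8,2,6]
8=8: mid=5
2<8: swap(3,5), lo=4 mid=6 ⇒ [2,3,3,2,8,8,3,8,2,6]
3<8: swap(4,6), lo=5 mid=7 ⇒ [2,3,3,2,3,8,8,8,2,6]
8=8: mid=8
2<8: swap(5,8), lo=6 mid=9 ⇒ [2,3,3,2,3,2,8,8,8,6]
6<8: swap(6,9), lo=7 mid=10 ⇒ [2,3,3,2,3,2,6,8,8,8]
done. lo=7 hi=9; arr=[2,3,3,2,3,2,6,8,8,8]

(7, 9)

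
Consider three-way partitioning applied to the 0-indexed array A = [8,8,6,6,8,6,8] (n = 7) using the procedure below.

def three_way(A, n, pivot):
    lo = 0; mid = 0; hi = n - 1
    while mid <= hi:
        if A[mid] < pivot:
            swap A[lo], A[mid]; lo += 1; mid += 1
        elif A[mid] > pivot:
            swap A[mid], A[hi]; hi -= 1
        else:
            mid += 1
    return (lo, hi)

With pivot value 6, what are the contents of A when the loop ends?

[6,6,6,8,8,8,8]

lo=0 mid=0 hi=6
8>6: swap(0,6), hi=5 ⇒ [8,8,6,6,8,6,8]
8>6: swap(0,5), hi=4 ⇒ [6,8,6,6,8,8,8]
6=6: mid=1
8>6: swap(1,4), hi=3 ⇒ [6,8,6,6,8,8,8]
8>6: swap(1,3), hi=2 ⇒ [6,6,6,8,8,8,8]
6=6: mid=2
6=6: mid=3
done. lo=0 hi=2; A=[6,6,6,8,8,8,8]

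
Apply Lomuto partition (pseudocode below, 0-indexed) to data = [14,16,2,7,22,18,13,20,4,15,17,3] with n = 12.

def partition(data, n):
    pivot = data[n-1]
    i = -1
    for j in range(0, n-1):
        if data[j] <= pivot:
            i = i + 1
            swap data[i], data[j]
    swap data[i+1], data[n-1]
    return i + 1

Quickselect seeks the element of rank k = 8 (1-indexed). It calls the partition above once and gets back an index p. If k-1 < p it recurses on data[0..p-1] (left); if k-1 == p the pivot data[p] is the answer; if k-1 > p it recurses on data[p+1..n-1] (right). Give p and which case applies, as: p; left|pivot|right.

1; right

pivot=3, i=-1
j=0: 14>3, skip
j=1: 16>3, skip
j=2: 2≤3, i=0, swap(0,2) ⇒ [2,16,14,7,22,18,13,20,4,15,17,3]
j=3: 7>3, skip
j=4: 22>3, skip
j=5: 18>3, skip
j=6: 13>3, skip
j=7: 20>3, skip
j=8: 4>3, skip
j=9: 15>3, skip
j=10: 17>3, skip
swap(1,11) ⇒ [2,3,14,7,22,18,13,20,4,15,17,16]; return 1
p = 1; k-1 = 7 > 1 ⇒ right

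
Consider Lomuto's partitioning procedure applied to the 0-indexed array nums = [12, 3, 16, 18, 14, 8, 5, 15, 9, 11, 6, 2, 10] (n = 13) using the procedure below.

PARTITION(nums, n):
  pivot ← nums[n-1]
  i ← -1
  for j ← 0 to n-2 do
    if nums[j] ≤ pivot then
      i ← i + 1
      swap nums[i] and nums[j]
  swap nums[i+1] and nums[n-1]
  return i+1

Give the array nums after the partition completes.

pivot=10, i=-1
j=0: 12>10, skip
j=1: 3≤10, i=0, swap(0,1) ⇒ [3, 12, 16, 18, 14, 8, 5, 15, 9, 11, 6, 2, 10]
j=2: 16>10, skip
j=3: 18>10, skip
j=4: 14>10, skip
j=5: 8≤10, i=1, swap(1,5) ⇒ [3, 8, 16, 18, 14, 12, 5, 15, 9, 11, 6, 2, 10]
j=6: 5≤10, i=2, swap(2,6) ⇒ [3, 8, 5, 18, 14, 12, 16, 15, 9, 11, 6, 2, 10]
j=7: 15>10, skip
j=8: 9≤10, i=3, swap(3,8) ⇒ [3, 8, 5, 9, 14, 12, 16, 15, 18, 11, 6, 2, 10]
j=9: 11>10, skip
j=10: 6≤10, i=4, swap(4,10) ⇒ [3, 8, 5, 9, 6, 12, 16, 15, 18, 11, 14, 2, 10]
j=11: 2≤10, i=5, swap(5,11) ⇒ [3, 8, 5, 9, 6, 2, 16, 15, 18, 11, 14, 12, 10]
swap(6,12) ⇒ [3, 8, 5, 9, 6, 2, 10, 15, 18, 11, 14, 12, 16]; return 6

[3, 8, 5, 9, 6, 2, 10, 15, 18, 11, 14, 12, 16]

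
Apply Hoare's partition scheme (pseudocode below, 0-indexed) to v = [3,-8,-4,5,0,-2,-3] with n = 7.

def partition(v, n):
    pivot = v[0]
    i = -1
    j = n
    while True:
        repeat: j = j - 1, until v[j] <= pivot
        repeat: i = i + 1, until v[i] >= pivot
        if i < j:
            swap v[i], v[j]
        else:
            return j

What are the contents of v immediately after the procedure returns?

[-3,-8,-4,-2,0,5,3]

pivot = v[0] = 3; i = -1, j = 7
j→6 (v[6]=-3≤3), i→0 (v[0]=3≥3); i<j, swap → [-3,-8,-4,5,0,-2,3]
j→5 (v[5]=-2≤3), i→3 (v[3]=5≥3); i<j, swap → [-3,-8,-4,-2,0,5,3]
j→4, i→5; i≥j, return j=4. v = [-3,-8,-4,-2,0,5,3]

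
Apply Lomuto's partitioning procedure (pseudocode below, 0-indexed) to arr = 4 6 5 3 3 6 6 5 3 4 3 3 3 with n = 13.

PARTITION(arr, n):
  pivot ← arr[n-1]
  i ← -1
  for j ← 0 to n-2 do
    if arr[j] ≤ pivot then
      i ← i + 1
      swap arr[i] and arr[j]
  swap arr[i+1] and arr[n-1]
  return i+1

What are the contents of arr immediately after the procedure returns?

3 3 3 3 3 3 6 5 5 4 4 6 6

pivot = arr[12] = 3; i = -1
j=0: arr[0]=4 > 3 → no swap
j=1: arr[1]=6 > 3 → no swap
j=2: arr[2]=5 > 3 → no swap
j=3: arr[3]=3 ≤ 3 → i=0, swap arr[0],arr[3] → 3 6 5 4 3 6 6 5 3 4 3 3 3
j=4: arr[4]=3 ≤ 3 → i=1, swap arr[1],arr[4] → 3 3 5 4 6 6 6 5 3 4 3 3 3
j=5: arr[5]=6 > 3 → no swap
j=6: arr[6]=6 > 3 → no swap
j=7: arr[7]=5 > 3 → no swap
j=8: arr[8]=3 ≤ 3 → i=2, swap arr[2],arr[8] → 3 3 3 4 6 6 6 5 5 4 3 3 3
j=9: arr[9]=4 > 3 → no swap
j=10: arr[10]=3 ≤ 3 → i=3, swap arr[3],arr[10] → 3 3 3 3 6 6 6 5 5 4 4 3 3
j=11: arr[11]=3 ≤ 3 → i=4, swap arr[4],arr[11] → 3 3 3 3 3 6 6 5 5 4 4 6 3
final swap arr[5],arr[12] → 3 3 3 3 3 3 6 5 5 4 4 6 6; return 5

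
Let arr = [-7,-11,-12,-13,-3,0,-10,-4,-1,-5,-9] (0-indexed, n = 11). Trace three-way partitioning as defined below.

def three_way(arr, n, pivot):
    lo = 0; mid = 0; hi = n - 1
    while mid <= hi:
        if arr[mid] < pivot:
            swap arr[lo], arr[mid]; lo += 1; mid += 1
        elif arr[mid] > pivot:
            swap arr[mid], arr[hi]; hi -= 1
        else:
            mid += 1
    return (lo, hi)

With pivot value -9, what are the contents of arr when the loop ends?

[-11,-12,-13,-10,-9,0,-4,-1,-5,-3,-7]

lo=0 mid=0 hi=10
-7>-9: swap(0,10), hi=9 ⇒ [-9,-11,-12,-13,-3,0,-10,-4,-1,-5,-7]
-9=-9: mid=1
-11<-9: swap(0,1), lo=1 mid=2 ⇒ [-11,-9,-12,-13,-3,0,-10,-4,-1,-5,-7]
-12<-9: swap(1,2), lo=2 mid=3 ⇒ [-11,-12,-9,-13,-3,0,-10,-4,-1,-5,-7]
-13<-9: swap(2,3), lo=3 mid=4 ⇒ [-11,-12,-13,-9,-3,0,-10,-4,-1,-5,-7]
-3>-9: swap(4,9), hi=8 ⇒ [-11,-12,-13,-9,-5,0,-10,-4,-1,-3,-7]
-5>-9: swap(4,8), hi=7 ⇒ [-11,-12,-13,-9,-1,0,-10,-4,-5,-3,-7]
-1>-9: swap(4,7), hi=6 ⇒ [-11,-12,-13,-9,-4,0,-10,-1,-5,-3,-7]
-4>-9: swap(4,6), hi=5 ⇒ [-11,-12,-13,-9,-10,0,-4,-1,-5,-3,-7]
-10<-9: swap(3,4), lo=4 mid=5 ⇒ [-11,-12,-13,-10,-9,0,-4,-1,-5,-3,-7]
0>-9: swap(5,5), hi=4 ⇒ [-11,-12,-13,-10,-9,0,-4,-1,-5,-3,-7]
done. lo=4 hi=4; arr=[-11,-12,-13,-10,-9,0,-4,-1,-5,-3,-7]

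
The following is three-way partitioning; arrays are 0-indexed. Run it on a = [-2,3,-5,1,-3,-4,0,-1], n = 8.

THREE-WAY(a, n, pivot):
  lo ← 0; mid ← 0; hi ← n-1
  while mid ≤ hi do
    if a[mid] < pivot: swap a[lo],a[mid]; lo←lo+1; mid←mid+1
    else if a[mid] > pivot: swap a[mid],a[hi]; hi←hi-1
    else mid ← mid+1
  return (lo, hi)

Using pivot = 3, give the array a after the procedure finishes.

[-2,-5,1,-3,-4,0,-1,3]

pivot = 3; lo=0, mid=0, hi=7
a[mid]=-2<3: swap a[0],a[0]; lo=1,mid=1 → [-2,3,-5,1,-3,-4,0,-1]
a[mid]=3=3: mid=2
a[mid]=-5<3: swap a[1],a[2]; lo=2,mid=3 → [-2,-5,3,1,-3,-4,0,-1]
a[mid]=1<3: swap a[2],a[3]; lo=3,mid=4 → [-2,-5,1,3,-3,-4,0,-1]
a[mid]=-3<3: swap a[3],a[4]; lo=4,mid=5 → [-2,-5,1,-3,3,-4,0,-1]
a[mid]=-4<3: swap a[4],a[5]; lo=5,mid=6 → [-2,-5,1,-3,-4,3,0,-1]
a[mid]=0<3: swap a[5],a[6]; lo=6,mid=7 → [-2,-5,1,-3,-4,0,3,-1]
a[mid]=-1<3: swap a[6],a[7]; lo=7,mid=8 → [-2,-5,1,-3,-4,0,-1,3]
end: lo=7, hi=7; a = [-2,-5,1,-3,-4,0,-1,3]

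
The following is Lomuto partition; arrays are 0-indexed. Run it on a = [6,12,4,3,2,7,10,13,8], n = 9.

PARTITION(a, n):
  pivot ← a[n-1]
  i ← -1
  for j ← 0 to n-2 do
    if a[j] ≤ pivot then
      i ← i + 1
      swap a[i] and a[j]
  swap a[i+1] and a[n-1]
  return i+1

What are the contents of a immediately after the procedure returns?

pivot=8, i=-1
j=0: 6≤8, i=0, swap(0,0) ⇒ [6,12,4,3,2,7,10,13,8]
j=1: 12>8, skip
j=2: 4≤8, i=1, swap(1,2) ⇒ [6,4,12,3,2,7,10,13,8]
j=3: 3≤8, i=2, swap(2,3) ⇒ [6,4,3,12,2,7,10,13,8]
j=4: 2≤8, i=3, swap(3,4) ⇒ [6,4,3,2,12,7,10,13,8]
j=5: 7≤8, i=4, swap(4,5) ⇒ [6,4,3,2,7,12,10,13,8]
j=6: 10>8, skip
j=7: 13>8, skip
swap(5,8) ⇒ [6,4,3,2,7,8,10,13,12]; return 5

[6,4,3,2,7,8,10,13,12]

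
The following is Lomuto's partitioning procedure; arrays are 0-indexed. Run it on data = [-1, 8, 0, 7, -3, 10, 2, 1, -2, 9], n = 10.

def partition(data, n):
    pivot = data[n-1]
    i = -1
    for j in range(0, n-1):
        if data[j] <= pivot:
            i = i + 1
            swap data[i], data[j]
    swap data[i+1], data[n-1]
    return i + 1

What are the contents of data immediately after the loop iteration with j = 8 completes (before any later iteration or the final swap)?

pivot = data[9] = 9; i = -1
j=0: data[0]=-1 ≤ 9 → i=0, swap data[0],data[0] (no change) → [-1, 8, 0, 7, -3, 10, 2, 1, -2, 9]
j=1: data[1]=8 ≤ 9 → i=1, swap data[1],data[1] (no change) → [-1, 8, 0, 7, -3, 10, 2, 1, -2, 9]
j=2: data[2]=0 ≤ 9 → i=2, swap data[2],data[2] (no change) → [-1, 8, 0, 7, -3, 10, 2, 1, -2, 9]
j=3: data[3]=7 ≤ 9 → i=3, swap data[3],data[3] (no change) → [-1, 8, 0, 7, -3, 10, 2, 1, -2, 9]
j=4: data[4]=-3 ≤ 9 → i=4, swap data[4],data[4] (no change) → [-1, 8, 0, 7, -3, 10, 2, 1, -2, 9]
j=5: data[5]=10 > 9 → no swap
j=6: data[6]=2 ≤ 9 → i=5, swap data[5],data[6] → [-1, 8, 0, 7, -3, 2, 10, 1, -2, 9]
j=7: data[7]=1 ≤ 9 → i=6, swap data[6],data[7] → [-1, 8, 0, 7, -3, 2, 1, 10, -2, 9]
j=8: data[8]=-2 ≤ 9 → i=7, swap data[7],data[8] → [-1, 8, 0, 7, -3, 2, 1, -2, 10, 9]
(after j=8) data = [-1, 8, 0, 7, -3, 2, 1, -2, 10, 9]

[-1, 8, 0, 7, -3, 2, 1, -2, 10, 9]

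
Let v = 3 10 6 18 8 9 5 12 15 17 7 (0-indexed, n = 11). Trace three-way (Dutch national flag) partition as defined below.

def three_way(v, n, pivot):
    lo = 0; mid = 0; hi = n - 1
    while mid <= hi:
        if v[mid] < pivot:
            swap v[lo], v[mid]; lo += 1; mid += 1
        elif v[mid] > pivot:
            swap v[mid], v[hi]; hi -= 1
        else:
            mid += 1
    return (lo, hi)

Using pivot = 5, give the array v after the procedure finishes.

3 5 18 8 9 6 12 15 17 7 10

lo=0 mid=0 hi=10
3<5: swap(0,0), lo=1 mid=1 ⇒ 3 10 6 18 8 9 5 12 15 17 7
10>5: swap(1,10), hi=9 ⇒ 3 7 6 18 8 9 5 12 15 17 10
7>5: swap(1,9), hi=8 ⇒ 3 17 6 18 8 9 5 12 15 7 10
17>5: swap(1,8), hi=7 ⇒ 3 15 6 18 8 9 5 12 17 7 10
15>5: swap(1,7), hi=6 ⇒ 3 12 6 18 8 9 5 15 17 7 10
12>5: swap(1,6), hi=5 ⇒ 3 5 6 18 8 9 12 15 17 7 10
5=5: mid=2
6>5: swap(2,5), hi=4 ⇒ 3 5 9 18 8 6 12 15 17 7 10
9>5: swap(2,4), hi=3 ⇒ 3 5 8 18 9 6 12 15 17 7 10
8>5: swap(2,3), hi=2 ⇒ 3 5 18 8 9 6 12 15 17 7 10
18>5: swap(2,2), hi=1 ⇒ 3 5 18 8 9 6 12 15 17 7 10
done. lo=1 hi=1; v=3 5 18 8 9 6 12 15 17 7 10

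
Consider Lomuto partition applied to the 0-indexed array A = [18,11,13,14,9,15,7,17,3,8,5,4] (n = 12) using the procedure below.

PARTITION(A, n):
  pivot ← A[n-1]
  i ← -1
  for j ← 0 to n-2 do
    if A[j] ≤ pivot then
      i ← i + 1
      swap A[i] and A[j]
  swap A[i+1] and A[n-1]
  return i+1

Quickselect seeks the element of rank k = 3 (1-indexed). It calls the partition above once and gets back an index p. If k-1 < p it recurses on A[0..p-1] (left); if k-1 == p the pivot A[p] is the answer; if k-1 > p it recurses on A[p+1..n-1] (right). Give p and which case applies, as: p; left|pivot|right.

pivot = A[11] = 4; i = -1
j=0: A[0]=18 > 4 → no swap
j=1: A[1]=11 > 4 → no swap
j=2: A[2]=13 > 4 → no swap
j=3: A[3]=14 > 4 → no swap
j=4: A[4]=9 > 4 → no swap
j=5: A[5]=15 > 4 → no swap
j=6: A[6]=7 > 4 → no swap
j=7: A[7]=17 > 4 → no swap
j=8: A[8]=3 ≤ 4 → i=0, swap A[0],A[8] → [3,11,13,14,9,15,7,17,18,8,5,4]
j=9: A[9]=8 > 4 → no swap
j=10: A[10]=5 > 4 → no swap
final swap A[1],A[11] → [3,4,13,14,9,15,7,17,18,8,5,11]; return 1
p = 1; k-1 = 2 > 1 ⇒ right

1; right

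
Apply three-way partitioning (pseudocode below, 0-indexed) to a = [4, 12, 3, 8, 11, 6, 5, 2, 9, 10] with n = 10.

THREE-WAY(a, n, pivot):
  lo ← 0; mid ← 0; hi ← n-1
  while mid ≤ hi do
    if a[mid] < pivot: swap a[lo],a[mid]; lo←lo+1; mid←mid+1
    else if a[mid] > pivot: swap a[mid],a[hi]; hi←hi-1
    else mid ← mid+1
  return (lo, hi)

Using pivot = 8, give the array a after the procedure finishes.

[4, 2, 3, 5, 6, 8, 11, 9, 10, 12]

pivot = 8; lo=0, mid=0, hi=9
a[mid]=4<8: swap a[0],a[0]; lo=1,mid=1 → [4, 12, 3, 8, 11, 6, 5, 2, 9, 10]
a[mid]=12>8: swap a[1],a[9]; hi=8 → [4, 10, 3, 8, 11, 6, 5, 2, 9, 12]
a[mid]=10>8: swap a[1],a[8]; hi=7 → [4, 9, 3, 8, 11, 6, 5, 2, 10, 12]
a[mid]=9>8: swap a[1],a[7]; hi=6 → [4, 2, 3, 8, 11, 6, 5, 9, 10, 12]
a[mid]=2<8: swap a[1],a[1]; lo=2,mid=2 → [4, 2, 3, 8, 11, 6, 5, 9, 10, 12]
a[mid]=3<8: swap a[2],a[2]; lo=3,mid=3 → [4, 2, 3, 8, 11, 6, 5, 9, 10, 12]
a[mid]=8=8: mid=4
a[mid]=11>8: swap a[4],a[6]; hi=5 → [4, 2, 3, 8, 5, 6, 11, 9, 10, 12]
a[mid]=5<8: swap a[3],a[4]; lo=4,mid=5 → [4, 2, 3, 5, 8, 6, 11, 9, 10, 12]
a[mid]=6<8: swap a[4],a[5]; lo=5,mid=6 → [4, 2, 3, 5, 6, 8, 11, 9, 10, 12]
end: lo=5, hi=5; a = [4, 2, 3, 5, 6, 8, 11, 9, 10, 12]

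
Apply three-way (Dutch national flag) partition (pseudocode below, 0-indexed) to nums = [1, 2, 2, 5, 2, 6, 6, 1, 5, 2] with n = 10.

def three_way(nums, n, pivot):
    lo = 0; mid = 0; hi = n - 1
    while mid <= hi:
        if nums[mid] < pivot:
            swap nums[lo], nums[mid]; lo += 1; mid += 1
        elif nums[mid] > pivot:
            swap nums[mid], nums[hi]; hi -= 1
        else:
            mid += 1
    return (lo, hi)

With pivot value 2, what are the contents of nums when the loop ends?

[1, 1, 2, 2, 2, 2, 6, 5, 6, 5]

lo=0 mid=0 hi=9
1<2: swap(0,0), lo=1 mid=1 ⇒ [1, 2, 2, 5, 2, 6, 6, 1, 5, 2]
2=2: mid=2
2=2: mid=3
5>2: swap(3,9), hi=8 ⇒ [1, 2, 2, 2, 2, 6, 6, 1, 5, 5]
2=2: mid=4
2=2: mid=5
6>2: swap(5,8), hi=7 ⇒ [1, 2, 2, 2, 2, 5, 6, 1, 6, 5]
5>2: swap(5,7), hi=6 ⇒ [1, 2, 2, 2, 2, 1, 6, 5, 6, 5]
1<2: swap(1,5), lo=2 mid=6 ⇒ [1, 1, 2, 2, 2, 2, 6, 5, 6, 5]
6>2: swap(6,6), hi=5 ⇒ [1, 1, 2, 2, 2, 2, 6, 5, 6, 5]
done. lo=2 hi=5; nums=[1, 1, 2, 2, 2, 2, 6, 5, 6, 5]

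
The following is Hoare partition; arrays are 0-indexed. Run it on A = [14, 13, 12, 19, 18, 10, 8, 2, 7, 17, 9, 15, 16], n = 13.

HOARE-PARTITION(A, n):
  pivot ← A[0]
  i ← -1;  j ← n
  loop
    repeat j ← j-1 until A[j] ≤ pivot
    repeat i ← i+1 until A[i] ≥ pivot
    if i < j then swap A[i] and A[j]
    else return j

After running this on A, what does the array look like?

pivot = A[0] = 14; i = -1, j = 13
j→10 (A[10]=9≤14), i→0 (A[0]=14≥14); i<j, swap → [9, 13, 12, 19, 18, 10, 8, 2, 7, 17, 14, 15, 16]
j→8 (A[8]=7≤14), i→3 (A[3]=19≥14); i<j, swap → [9, 13, 12, 7, 18, 10, 8, 2, 19, 17, 14, 15, 16]
j→7 (A[7]=2≤14), i→4 (A[4]=18≥14); i<j, swap → [9, 13, 12, 7, 2, 10, 8, 18, 19, 17, 14, 15, 16]
j→6, i→7; i≥j, return j=6. A = [9, 13, 12, 7, 2, 10, 8, 18, 19, 17, 14, 15, 16]

[9, 13, 12, 7, 2, 10, 8, 18, 19, 17, 14, 15, 16]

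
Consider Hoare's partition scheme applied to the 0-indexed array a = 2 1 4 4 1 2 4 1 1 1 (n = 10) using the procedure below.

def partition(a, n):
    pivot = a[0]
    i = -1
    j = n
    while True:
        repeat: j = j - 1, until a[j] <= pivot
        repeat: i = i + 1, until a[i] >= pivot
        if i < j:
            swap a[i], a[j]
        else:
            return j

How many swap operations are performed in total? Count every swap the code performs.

pivot=2
j stops at 9 (1), i stops at 0 (2); swap ⇒ 1 1 4 4 1 2 4 1 1 2
j stops at 8 (1), i stops at 2 (4); swap ⇒ 1 1 1 4 1 2 4 1 4 2
j stops at 7 (1), i stops at 3 (4); swap ⇒ 1 1 1 1 1 2 4 4 4 2
j stops at 5, i stops at 5; i≥j ⇒ return 5. a=1 1 1 1 1 2 4 4 4 2

3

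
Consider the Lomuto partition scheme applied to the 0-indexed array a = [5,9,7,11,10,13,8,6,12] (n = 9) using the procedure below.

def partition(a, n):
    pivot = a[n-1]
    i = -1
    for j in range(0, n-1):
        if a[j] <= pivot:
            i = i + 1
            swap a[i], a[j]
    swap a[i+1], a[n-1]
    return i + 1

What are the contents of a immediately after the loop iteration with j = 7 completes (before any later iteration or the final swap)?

[5,9,7,11,10,8,6,13,12]

pivot = a[8] = 12; i = -1
j=0: a[0]=5 ≤ 12 → i=0, swap a[0],a[0] (no change) → [5,9,7,11,10,13,8,6,12]
j=1: a[1]=9 ≤ 12 → i=1, swap a[1],a[1] (no change) → [5,9,7,11,10,13,8,6,12]
j=2: a[2]=7 ≤ 12 → i=2, swap a[2],a[2] (no change) → [5,9,7,11,10,13,8,6,12]
j=3: a[3]=11 ≤ 12 → i=3, swap a[3],a[3] (no change) → [5,9,7,11,10,13,8,6,12]
j=4: a[4]=10 ≤ 12 → i=4, swap a[4],a[4] (no change) → [5,9,7,11,10,13,8,6,12]
j=5: a[5]=13 > 12 → no swap
j=6: a[6]=8 ≤ 12 → i=5, swap a[5],a[6] → [5,9,7,11,10,8,13,6,12]
j=7: a[7]=6 ≤ 12 → i=6, swap a[6],a[7] → [5,9,7,11,10,8,6,13,12]
(after j=7) a = [5,9,7,11,10,8,6,13,12]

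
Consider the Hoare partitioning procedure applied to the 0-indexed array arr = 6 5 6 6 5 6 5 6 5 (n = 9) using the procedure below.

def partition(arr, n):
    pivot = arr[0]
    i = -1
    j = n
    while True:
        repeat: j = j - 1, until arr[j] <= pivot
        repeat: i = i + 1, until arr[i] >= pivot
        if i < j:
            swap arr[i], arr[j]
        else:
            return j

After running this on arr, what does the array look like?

5 5 6 5 5 6 6 6 6

pivot=6
j stops at 8 (5), i stops at 0 (6); swap ⇒ 5 5 6 6 5 6 5 6 6
j stops at 7 (6), i stops at 2 (6); swap ⇒ 5 5 6 6 5 6 5 6 6
j stops at 6 (5), i stops at 3 (6); swap ⇒ 5 5 6 5 5 6 6 6 6
j stops at 5, i stops at 5; i≥j ⇒ return 5. arr=5 5 6 5 5 6 6 6 6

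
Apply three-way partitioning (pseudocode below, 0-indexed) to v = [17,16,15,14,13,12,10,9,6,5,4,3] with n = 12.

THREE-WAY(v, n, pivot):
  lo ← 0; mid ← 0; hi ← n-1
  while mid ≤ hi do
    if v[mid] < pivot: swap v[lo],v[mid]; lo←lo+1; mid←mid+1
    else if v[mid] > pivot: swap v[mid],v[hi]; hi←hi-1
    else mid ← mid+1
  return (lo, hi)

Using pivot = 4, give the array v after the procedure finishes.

[3,4,14,13,12,10,9,6,5,15,16,17]

pivot = 4; lo=0, mid=0, hi=11
v[mid]=17>4: swap v[0],v[11]; hi=10 → [3,16,15,14,13,12,10,9,6,5,4,17]
v[mid]=3<4: swap v[0],v[0]; lo=1,mid=1 → [3,16,15,14,13,12,10,9,6,5,4,17]
v[mid]=16>4: swap v[1],v[10]; hi=9 → [3,4,15,14,13,12,10,9,6,5,16,17]
v[mid]=4=4: mid=2
v[mid]=15>4: swap v[2],v[9]; hi=8 → [3,4,5,14,13,12,10,9,6,15,16,17]
v[mid]=5>4: swap v[2],v[8]; hi=7 → [3,4,6,14,13,12,10,9,5,15,16,17]
v[mid]=6>4: swap v[2],v[7]; hi=6 → [3,4,9,14,13,12,10,6,5,15,16,17]
v[mid]=9>4: swap v[2],v[6]; hi=5 → [3,4,10,14,13,12,9,6,5,15,16,17]
v[mid]=10>4: swap v[2],v[5]; hi=4 → [3,4,12,14,13,10,9,6,5,15,16,17]
v[mid]=12>4: swap v[2],v[4]; hi=3 → [3,4,13,14,12,10,9,6,5,15,16,17]
v[mid]=13>4: swap v[2],v[3]; hi=2 → [3,4,14,13,12,10,9,6,5,15,16,17]
v[mid]=14>4: swap v[2],v[2]; hi=1 → [3,4,14,13,12,10,9,6,5,15,16,17]
end: lo=1, hi=1; v = [3,4,14,13,12,10,9,6,5,15,16,17]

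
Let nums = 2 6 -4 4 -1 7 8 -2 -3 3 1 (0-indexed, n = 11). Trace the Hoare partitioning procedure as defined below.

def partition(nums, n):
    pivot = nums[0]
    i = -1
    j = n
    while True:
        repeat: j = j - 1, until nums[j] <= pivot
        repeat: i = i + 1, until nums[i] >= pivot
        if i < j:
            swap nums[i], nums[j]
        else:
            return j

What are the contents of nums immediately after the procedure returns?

pivot=2
j stops at 10 (1), i stops at 0 (2); swap ⇒ 1 6 -4 4 -1 7 8 -2 -3 3 2
j stops at 8 (-3), i stops at 1 (6); swap ⇒ 1 -3 -4 4 -1 7 8 -2 6 3 2
j stops at 7 (-2), i stops at 3 (4); swap ⇒ 1 -3 -4 -2 -1 7 8 4 6 3 2
j stops at 4, i stops at 5; i≥j ⇒ return 4. nums=1 -3 -4 -2 -1 7 8 4 6 3 2

1 -3 -4 -2 -1 7 8 4 6 3 2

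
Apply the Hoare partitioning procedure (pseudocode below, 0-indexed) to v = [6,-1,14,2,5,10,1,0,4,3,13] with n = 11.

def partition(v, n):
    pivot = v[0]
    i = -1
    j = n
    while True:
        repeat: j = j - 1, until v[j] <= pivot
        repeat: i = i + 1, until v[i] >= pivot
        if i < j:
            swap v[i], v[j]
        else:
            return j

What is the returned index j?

6

pivot = v[0] = 6; i = -1, j = 11
j→9 (v[9]=3≤6), i→0 (v[0]=6≥6); i<j, swap → [3,-1,14,2,5,10,1,0,4,6,13]
j→8 (v[8]=4≤6), i→2 (v[2]=14≥6); i<j, swap → [3,-1,4,2,5,10,1,0,14,6,13]
j→7 (v[7]=0≤6), i→5 (v[5]=10≥6); i<j, swap → [3,-1,4,2,5,0,1,10,14,6,13]
j→6, i→7; i≥j, return j=6. v = [3,-1,4,2,5,0,1,10,14,6,13]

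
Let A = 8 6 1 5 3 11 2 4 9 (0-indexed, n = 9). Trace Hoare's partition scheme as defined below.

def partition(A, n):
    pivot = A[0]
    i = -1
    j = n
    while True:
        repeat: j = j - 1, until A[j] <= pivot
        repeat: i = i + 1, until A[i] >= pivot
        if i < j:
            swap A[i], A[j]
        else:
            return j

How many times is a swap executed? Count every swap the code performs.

2

pivot = A[0] = 8; i = -1, j = 9
j→7 (A[7]=4≤8), i→0 (A[0]=8≥8); i<j, swap → 4 6 1 5 3 11 2 8 9
j→6 (A[6]=2≤8), i→5 (A[5]=11≥8); i<j, swap → 4 6 1 5 3 2 11 8 9
j→5, i→6; i≥j, return j=5. A = 4 6 1 5 3 2 11 8 9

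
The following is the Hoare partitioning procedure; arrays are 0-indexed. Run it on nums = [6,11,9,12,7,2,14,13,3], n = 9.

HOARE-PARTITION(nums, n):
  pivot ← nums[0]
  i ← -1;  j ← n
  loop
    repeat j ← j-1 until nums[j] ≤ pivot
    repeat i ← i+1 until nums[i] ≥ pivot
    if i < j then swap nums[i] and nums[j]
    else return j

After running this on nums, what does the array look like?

[3,2,9,12,7,11,14,13,6]

pivot = nums[0] = 6; i = -1, j = 9
j→8 (nums[8]=3≤6), i→0 (nums[0]=6≥6); i<j, swap → [3,11,9,12,7,2,14,13,6]
j→5 (nums[5]=2≤6), i→1 (nums[1]=11≥6); i<j, swap → [3,2,9,12,7,11,14,13,6]
j→1, i→2; i≥j, return j=1. nums = [3,2,9,12,7,11,14,13,6]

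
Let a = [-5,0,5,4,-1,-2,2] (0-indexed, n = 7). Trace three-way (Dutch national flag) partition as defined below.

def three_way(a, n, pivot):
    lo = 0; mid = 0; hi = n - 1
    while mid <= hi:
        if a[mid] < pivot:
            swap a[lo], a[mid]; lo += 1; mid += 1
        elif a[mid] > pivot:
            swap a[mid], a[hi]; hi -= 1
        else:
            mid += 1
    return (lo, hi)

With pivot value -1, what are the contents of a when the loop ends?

pivot = -1; lo=0, mid=0, hi=6
a[mid]=-5<-1: swap a[0],a[0]; lo=1,mid=1 → [-5,0,5,4,-1,-2,2]
a[mid]=0>-1: swap a[1],a[6]; hi=5 → [-5,2,5,4,-1,-2,0]
a[mid]=2>-1: swap a[1],a[5]; hi=4 → [-5,-2,5,4,-1,2,0]
a[mid]=-2<-1: swap a[1],a[1]; lo=2,mid=2 → [-5,-2,5,4,-1,2,0]
a[mid]=5>-1: swap a[2],a[4]; hi=3 → [-5,-2,-1,4,5,2,0]
a[mid]=-1=-1: mid=3
a[mid]=4>-1: swap a[3],a[3]; hi=2 → [-5,-2,-1,4,5,2,0]
end: lo=2, hi=2; a = [-5,-2,-1,4,5,2,0]

[-5,-2,-1,4,5,2,0]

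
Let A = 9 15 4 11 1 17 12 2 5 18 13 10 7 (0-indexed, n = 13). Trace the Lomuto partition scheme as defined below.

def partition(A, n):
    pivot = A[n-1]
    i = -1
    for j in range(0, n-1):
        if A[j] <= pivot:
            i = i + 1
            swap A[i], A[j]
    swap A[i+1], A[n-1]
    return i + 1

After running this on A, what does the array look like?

pivot=7, i=-1
j=0: 9>7, skip
j=1: 15>7, skip
j=2: 4≤7, i=0, swap(0,2) ⇒ 4 15 9 11 1 17 12 2 5 18 13 10 7
j=3: 11>7, skip
j=4: 1≤7, i=1, swap(1,4) ⇒ 4 1 9 11 15 17 12 2 5 18 13 10 7
j=5: 17>7, skip
j=6: 12>7, skip
j=7: 2≤7, i=2, swap(2,7) ⇒ 4 1 2 11 15 17 12 9 5 18 13 10 7
j=8: 5≤7, i=3, swap(3,8) ⇒ 4 1 2 5 15 17 12 9 11 18 13 10 7
j=9: 18>7, skip
j=10: 13>7, skip
j=11: 10>7, skip
swap(4,12) ⇒ 4 1 2 5 7 17 12 9 11 18 13 10 15; return 4

4 1 2 5 7 17 12 9 11 18 13 10 15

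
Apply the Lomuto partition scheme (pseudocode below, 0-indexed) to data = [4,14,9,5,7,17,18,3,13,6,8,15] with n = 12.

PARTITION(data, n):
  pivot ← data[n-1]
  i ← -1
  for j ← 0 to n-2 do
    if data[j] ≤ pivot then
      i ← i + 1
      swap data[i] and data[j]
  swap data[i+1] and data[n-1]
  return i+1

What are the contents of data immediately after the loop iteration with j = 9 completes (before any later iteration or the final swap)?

[4,14,9,5,7,3,13,6,18,17,8,15]

pivot = data[11] = 15; i = -1
j=0: data[0]=4 ≤ 15 → i=0, swap data[0],data[0] (no change) → [4,14,9,5,7,17,18,3,13,6,8,15]
j=1: data[1]=14 ≤ 15 → i=1, swap data[1],data[1] (no change) → [4,14,9,5,7,17,18,3,13,6,8,15]
j=2: data[2]=9 ≤ 15 → i=2, swap data[2],data[2] (no change) → [4,14,9,5,7,17,18,3,13,6,8,15]
j=3: data[3]=5 ≤ 15 → i=3, swap data[3],data[3] (no change) → [4,14,9,5,7,17,18,3,13,6,8,15]
j=4: data[4]=7 ≤ 15 → i=4, swap data[4],data[4] (no change) → [4,14,9,5,7,17,18,3,13,6,8,15]
j=5: data[5]=17 > 15 → no swap
j=6: data[6]=18 > 15 → no swap
j=7: data[7]=3 ≤ 15 → i=5, swap data[5],data[7] → [4,14,9,5,7,3,18,17,13,6,8,15]
j=8: data[8]=13 ≤ 15 → i=6, swap data[6],data[8] → [4,14,9,5,7,3,13,17,18,6,8,15]
j=9: data[9]=6 ≤ 15 → i=7, swap data[7],data[9] → [4,14,9,5,7,3,13,6,18,17,8,15]
(after j=9) data = [4,14,9,5,7,3,13,6,18,17,8,15]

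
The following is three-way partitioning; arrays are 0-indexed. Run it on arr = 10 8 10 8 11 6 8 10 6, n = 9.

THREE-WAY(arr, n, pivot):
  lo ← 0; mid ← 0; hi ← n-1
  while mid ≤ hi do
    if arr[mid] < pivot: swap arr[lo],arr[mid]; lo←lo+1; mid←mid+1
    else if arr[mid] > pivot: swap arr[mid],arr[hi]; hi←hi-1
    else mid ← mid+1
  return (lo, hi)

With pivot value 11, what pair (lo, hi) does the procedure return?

lo=0 mid=0 hi=8
10<11: swap(0,0), lo=1 mid=1 ⇒ 10 8 10 8 11 6 8 10 6
8<11: swap(1,1), lo=2 mid=2 ⇒ 10 8 10 8 11 6 8 10 6
10<11: swap(2,2), lo=3 mid=3 ⇒ 10 8 10 8 11 6 8 10 6
8<11: swap(3,3), lo=4 mid=4 ⇒ 10 8 10 8 11 6 8 10 6
11=11: mid=5
6<11: swap(4,5), lo=5 mid=6 ⇒ 10 8 10 8 6 11 8 10 6
8<11: swap(5,6), lo=6 mid=7 ⇒ 10 8 10 8 6 8 11 10 6
10<11: swap(6,7), lo=7 mid=8 ⇒ 10 8 10 8 6 8 10 11 6
6<11: swap(7,8), lo=8 mid=9 ⇒ 10 8 10 8 6 8 10 6 11
done. lo=8 hi=8; arr=10 8 10 8 6 8 10 6 11

(8, 8)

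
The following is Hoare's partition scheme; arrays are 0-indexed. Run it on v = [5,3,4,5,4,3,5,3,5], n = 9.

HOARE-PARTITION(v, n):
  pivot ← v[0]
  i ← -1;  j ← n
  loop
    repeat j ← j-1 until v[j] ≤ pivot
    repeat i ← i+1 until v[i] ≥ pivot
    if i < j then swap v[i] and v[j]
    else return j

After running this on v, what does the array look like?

[5,3,4,3,4,3,5,5,5]

pivot=5
j stops at 8 (5), i stops at 0 (5); swap ⇒ [5,3,4,5,4,3,5,3,5]
j stops at 7 (3), i stops at 3 (5); swap ⇒ [5,3,4,3,4,3,5,5,5]
j stops at 6, i stops at 6; i≥j ⇒ return 6. v=[5,3,4,3,4,3,5,5,5]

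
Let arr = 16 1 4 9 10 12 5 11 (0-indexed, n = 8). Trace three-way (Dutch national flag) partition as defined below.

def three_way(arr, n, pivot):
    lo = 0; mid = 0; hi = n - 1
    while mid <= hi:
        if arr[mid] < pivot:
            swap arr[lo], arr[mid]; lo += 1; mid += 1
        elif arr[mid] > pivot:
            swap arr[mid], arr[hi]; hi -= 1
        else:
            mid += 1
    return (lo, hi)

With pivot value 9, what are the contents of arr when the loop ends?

lo=0 mid=0 hi=7
16>9: swap(0,7), hi=6 ⇒ 11 1 4 9 10 12 5 16
11>9: swap(0,6), hi=5 ⇒ 5 1 4 9 10 12 11 16
5<9: swap(0,0), lo=1 mid=1 ⇒ 5 1 4 9 10 12 11 16
1<9: swap(1,1), lo=2 mid=2 ⇒ 5 1 4 9 10 12 11 16
4<9: swap(2,2), lo=3 mid=3 ⇒ 5 1 4 9 10 12 11 16
9=9: mid=4
10>9: swap(4,5), hi=4 ⇒ 5 1 4 9 12 10 11 16
12>9: swap(4,4), hi=3 ⇒ 5 1 4 9 12 10 11 16
done. lo=3 hi=3; arr=5 1 4 9 12 10 11 16

5 1 4 9 12 10 11 16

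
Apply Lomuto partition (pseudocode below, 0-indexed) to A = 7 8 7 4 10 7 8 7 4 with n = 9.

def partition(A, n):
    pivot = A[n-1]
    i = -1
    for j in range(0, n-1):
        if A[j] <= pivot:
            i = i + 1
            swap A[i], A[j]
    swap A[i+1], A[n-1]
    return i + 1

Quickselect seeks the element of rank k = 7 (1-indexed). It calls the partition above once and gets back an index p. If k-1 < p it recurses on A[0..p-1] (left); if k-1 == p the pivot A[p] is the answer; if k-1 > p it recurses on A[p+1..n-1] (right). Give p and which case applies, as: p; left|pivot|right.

pivot=4, i=-1
j=0: 7>4, skip
j=1: 8>4, skip
j=2: 7>4, skip
j=3: 4≤4, i=0, swap(0,3) ⇒ 4 8 7 7 10 7 8 7 4
j=4: 10>4, skip
j=5: 7>4, skip
j=6: 8>4, skip
j=7: 7>4, skip
swap(1,8) ⇒ 4 4 7 7 10 7 8 7 8; return 1
p = 1; k-1 = 6 > 1 ⇒ right

1; right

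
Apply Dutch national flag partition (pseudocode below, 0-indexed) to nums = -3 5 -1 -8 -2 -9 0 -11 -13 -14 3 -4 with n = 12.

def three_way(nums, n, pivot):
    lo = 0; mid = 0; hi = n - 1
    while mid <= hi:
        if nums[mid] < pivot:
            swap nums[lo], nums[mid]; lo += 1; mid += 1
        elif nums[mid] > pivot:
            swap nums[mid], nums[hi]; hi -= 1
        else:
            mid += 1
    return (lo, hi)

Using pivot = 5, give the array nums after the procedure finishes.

lo=0 mid=0 hi=11
-3<5: swap(0,0), lo=1 mid=1 ⇒ -3 5 -1 -8 -2 -9 0 -11 -13 -14 3 -4
5=5: mid=2
-1<5: swap(1,2), lo=2 mid=3 ⇒ -3 -1 5 -8 -2 -9 0 -11 -13 -14 3 -4
-8<5: swap(2,3), lo=3 mid=4 ⇒ -3 -1 -8 5 -2 -9 0 -11 -13 -14 3 -4
-2<5: swap(3,4), lo=4 mid=5 ⇒ -3 -1 -8 -2 5 -9 0 -11 -13 -14 3 -4
-9<5: swap(4,5), lo=5 mid=6 ⇒ -3 -1 -8 -2 -9 5 0 -11 -13 -14 3 -4
0<5: swap(5,6), lo=6 mid=7 ⇒ -3 -1 -8 -2 -9 0 5 -11 -13 -14 3 -4
-11<5: swap(6,7), lo=7 mid=8 ⇒ -3 -1 -8 -2 -9 0 -11 5 -13 -14 3 -4
-13<5: swap(7,8), lo=8 mid=9 ⇒ -3 -1 -8 -2 -9 0 -11 -13 5 -14 3 -4
-14<5: swap(8,9), lo=9 mid=10 ⇒ -3 -1 -8 -2 -9 0 -11 -13 -14 5 3 -4
3<5: swap(9,10), lo=10 mid=11 ⇒ -3 -1 -8 -2 -9 0 -11 -13 -14 3 5 -4
-4<5: swap(10,11), lo=11 mid=12 ⇒ -3 -1 -8 -2 -9 0 -11 -13 -14 3 -4 5
done. lo=11 hi=11; nums=-3 -1 -8 -2 -9 0 -11 -13 -14 3 -4 5

-3 -1 -8 -2 -9 0 -11 -13 -14 3 -4 5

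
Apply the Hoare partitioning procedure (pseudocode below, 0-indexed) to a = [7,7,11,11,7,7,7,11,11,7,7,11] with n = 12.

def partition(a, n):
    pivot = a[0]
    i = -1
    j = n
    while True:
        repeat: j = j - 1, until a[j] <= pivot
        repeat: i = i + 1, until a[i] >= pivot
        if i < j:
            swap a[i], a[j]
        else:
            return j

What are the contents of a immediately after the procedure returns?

pivot=7
j stops at 10 (7), i stops at 0 (7); swap ⇒ [7,7,11,11,7,7,7,11,11,7,7,11]
j stops at 9 (7), i stops at 1 (7); swap ⇒ [7,7,11,11,7,7,7,11,11,7,7,11]
j stops at 6 (7), i stops at 2 (11); swap ⇒ [7,7,7,11,7,7,11,11,11,7,7,11]
j stops at 5 (7), i stops at 3 (11); swap ⇒ [7,7,7,7,7,11,11,11,11,7,7,11]
j stops at 4, i stops at 4; i≥j ⇒ return 4. a=[7,7,7,7,7,11,11,11,11,7,7,11]

[7,7,7,7,7,11,11,11,11,7,7,11]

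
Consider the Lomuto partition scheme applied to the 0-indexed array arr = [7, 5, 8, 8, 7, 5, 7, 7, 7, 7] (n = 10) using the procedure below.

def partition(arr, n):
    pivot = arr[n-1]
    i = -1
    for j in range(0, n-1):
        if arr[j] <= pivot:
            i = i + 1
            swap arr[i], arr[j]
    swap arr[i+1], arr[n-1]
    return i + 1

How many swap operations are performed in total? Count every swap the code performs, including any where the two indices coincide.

pivot = arr[9] = 7; i = -1
j=0: arr[0]=7 ≤ 7 → i=0, swap arr[0],arr[0] (no change) → [7, 5, 8, 8, 7, 5, 7, 7, 7, 7]
j=1: arr[1]=5 ≤ 7 → i=1, swap arr[1],arr[1] (no change) → [7, 5, 8, 8, 7, 5, 7, 7, 7, 7]
j=2: arr[2]=8 > 7 → no swap
j=3: arr[3]=8 > 7 → no swap
j=4: arr[4]=7 ≤ 7 → i=2, swap arr[2],arr[4] → [7, 5, 7, 8, 8, 5, 7, 7, 7, 7]
j=5: arr[5]=5 ≤ 7 → i=3, swap arr[3],arr[5] → [7, 5, 7, 5, 8, 8, 7, 7, 7, 7]
j=6: arr[6]=7 ≤ 7 → i=4, swap arr[4],arr[6] → [7, 5, 7, 5, 7, 8, 8, 7, 7, 7]
j=7: arr[7]=7 ≤ 7 → i=5, swap arr[5],arr[7] → [7, 5, 7, 5, 7, 7, 8, 8, 7, 7]
j=8: arr[8]=7 ≤ 7 → i=6, swap arr[6],arr[8] → [7, 5, 7, 5, 7, 7, 7, 8, 8, 7]
final swap arr[7],arr[9] → [7, 5, 7, 5, 7, 7, 7, 7, 8, 8]; return 7

8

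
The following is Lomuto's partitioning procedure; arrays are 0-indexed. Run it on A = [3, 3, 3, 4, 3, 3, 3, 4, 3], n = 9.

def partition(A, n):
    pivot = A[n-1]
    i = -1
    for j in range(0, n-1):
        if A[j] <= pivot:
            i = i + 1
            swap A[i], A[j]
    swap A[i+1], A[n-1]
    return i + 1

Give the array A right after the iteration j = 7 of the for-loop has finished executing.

[3, 3, 3, 3, 3, 3, 4, 4, 3]

pivot = A[8] = 3; i = -1
j=0: A[0]=3 ≤ 3 → i=0, swap A[0],A[0] (no change) → [3, 3, 3, 4, 3, 3, 3, 4, 3]
j=1: A[1]=3 ≤ 3 → i=1, swap A[1],A[1] (no change) → [3, 3, 3, 4, 3, 3, 3, 4, 3]
j=2: A[2]=3 ≤ 3 → i=2, swap A[2],A[2] (no change) → [3, 3, 3, 4, 3, 3, 3, 4, 3]
j=3: A[3]=4 > 3 → no swap
j=4: A[4]=3 ≤ 3 → i=3, swap A[3],A[4] → [3, 3, 3, 3, 4, 3, 3, 4, 3]
j=5: A[5]=3 ≤ 3 → i=4, swap A[4],A[5] → [3, 3, 3, 3, 3, 4, 3, 4, 3]
j=6: A[6]=3 ≤ 3 → i=5, swap A[5],A[6] → [3, 3, 3, 3, 3, 3, 4, 4, 3]
j=7: A[7]=4 > 3 → no swap
(after j=7) A = [3, 3, 3, 3, 3, 3, 4, 4, 3]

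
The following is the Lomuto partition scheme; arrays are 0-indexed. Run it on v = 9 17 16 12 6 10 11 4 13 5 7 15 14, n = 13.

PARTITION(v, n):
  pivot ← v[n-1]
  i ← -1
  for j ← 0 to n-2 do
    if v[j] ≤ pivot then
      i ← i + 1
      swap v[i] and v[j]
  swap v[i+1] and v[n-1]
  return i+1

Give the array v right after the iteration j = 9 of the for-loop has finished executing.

pivot=14, i=-1
j=0: 9≤14, i=0, swap(0,0) ⇒ 9 17 16 12 6 10 11 4 13 5 7 15 14
j=1: 17>14, skip
j=2: 16>14, skip
j=3: 12≤14, i=1, swap(1,3) ⇒ 9 12 16 17 6 10 11 4 13 5 7 15 14
j=4: 6≤14, i=2, swap(2,4) ⇒ 9 12 6 17 16 10 11 4 13 5 7 15 14
j=5: 10≤14, i=3, swap(3,5) ⇒ 9 12 6 10 16 17 11 4 13 5 7 15 14
j=6: 11≤14, i=4, swap(4,6) ⇒ 9 12 6 10 11 17 16 4 13 5 7 15 14
j=7: 4≤14, i=5, swap(5,7) ⇒ 9 12 6 10 11 4 16 17 13 5 7 15 14
j=8: 13≤14, i=6, swap(6,8) ⇒ 9 12 6 10 11 4 13 17 16 5 7 15 14
j=9: 5≤14, i=7, swap(7,9) ⇒ 9 12 6 10 11 4 13 5 16 17 7 15 14
(after j=9) v = 9 12 6 10 11 4 13 5 16 17 7 15 14

9 12 6 10 11 4 13 5 16 17 7 15 14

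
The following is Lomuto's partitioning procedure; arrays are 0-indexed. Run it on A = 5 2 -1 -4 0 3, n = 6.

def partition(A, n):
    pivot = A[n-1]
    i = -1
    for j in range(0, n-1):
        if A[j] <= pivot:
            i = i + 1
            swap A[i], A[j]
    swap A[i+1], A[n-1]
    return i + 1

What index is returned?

pivot = A[5] = 3; i = -1
j=0: A[0]=5 > 3 → no swap
j=1: A[1]=2 ≤ 3 → i=0, swap A[0],A[1] → 2 5 -1 -4 0 3
j=2: A[2]=-1 ≤ 3 → i=1, swap A[1],A[2] → 2 -1 5 -4 0 3
j=3: A[3]=-4 ≤ 3 → i=2, swap A[2],A[3] → 2 -1 -4 5 0 3
j=4: A[4]=0 ≤ 3 → i=3, swap A[3],A[4] → 2 -1 -4 0 5 3
final swap A[4],A[5] → 2 -1 -4 0 3 5; return 4

4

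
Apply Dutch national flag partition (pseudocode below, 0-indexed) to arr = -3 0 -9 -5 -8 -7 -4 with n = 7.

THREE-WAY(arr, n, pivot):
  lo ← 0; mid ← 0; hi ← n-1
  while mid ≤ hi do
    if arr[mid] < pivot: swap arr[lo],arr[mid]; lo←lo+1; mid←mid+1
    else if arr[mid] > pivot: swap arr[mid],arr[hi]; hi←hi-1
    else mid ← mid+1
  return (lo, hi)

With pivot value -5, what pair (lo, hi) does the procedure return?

(3, 3)

pivot = -5; lo=0, mid=0, hi=6
arr[mid]=-3>-5: swap arr[0],arr[6]; hi=5 → -4 0 -9 -5 -8 -7 -3
arr[mid]=-4>-5: swap arr[0],arr[5]; hi=4 → -7 0 -9 -5 -8 -4 -3
arr[mid]=-7<-5: swap arr[0],arr[0]; lo=1,mid=1 → -7 0 -9 -5 -8 -4 -3
arr[mid]=0>-5: swap arr[1],arr[4]; hi=3 → -7 -8 -9 -5 0 -4 -3
arr[mid]=-8<-5: swap arr[1],arr[1]; lo=2,mid=2 → -7 -8 -9 -5 0 -4 -3
arr[mid]=-9<-5: swap arr[2],arr[2]; lo=3,mid=3 → -7 -8 -9 -5 0 -4 -3
arr[mid]=-5=-5: mid=4
end: lo=3, hi=3; arr = -7 -8 -9 -5 0 -4 -3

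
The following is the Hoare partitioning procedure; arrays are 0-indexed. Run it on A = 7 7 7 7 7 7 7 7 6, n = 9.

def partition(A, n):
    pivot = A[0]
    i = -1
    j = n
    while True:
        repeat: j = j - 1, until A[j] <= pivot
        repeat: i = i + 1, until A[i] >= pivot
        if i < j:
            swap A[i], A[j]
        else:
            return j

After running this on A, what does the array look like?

pivot = A[0] = 7; i = -1, j = 9
j→8 (A[8]=6≤7), i→0 (A[0]=7≥7); i<j, swap → 6 7 7 7 7 7 7 7 7
j→7 (A[7]=7≤7), i→1 (A[1]=7≥7); i<j, swap → 6 7 7 7 7 7 7 7 7
j→6 (A[6]=7≤7), i→2 (A[2]=7≥7); i<j, swap → 6 7 7 7 7 7 7 7 7
j→5 (A[5]=7≤7), i→3 (A[3]=7≥7); i<j, swap → 6 7 7 7 7 7 7 7 7
j→4, i→4; i≥j, return j=4. A = 6 7 7 7 7 7 7 7 7

6 7 7 7 7 7 7 7 7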